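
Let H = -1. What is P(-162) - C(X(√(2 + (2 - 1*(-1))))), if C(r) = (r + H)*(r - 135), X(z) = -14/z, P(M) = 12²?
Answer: -151/5 - 1904*√5/5 ≈ -881.69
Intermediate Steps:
P(M) = 144
C(r) = (-1 + r)*(-135 + r) (C(r) = (r - 1)*(r - 135) = (-1 + r)*(-135 + r))
P(-162) - C(X(√(2 + (2 - 1*(-1))))) = 144 - (135 + (-14/√(2 + (2 - 1*(-1))))² - (-1904)/(√(2 + (2 - 1*(-1))))) = 144 - (135 + (-14/√(2 + (2 + 1)))² - (-1904)/(√(2 + (2 + 1)))) = 144 - (135 + (-14/√(2 + 3))² - (-1904)/(√(2 + 3))) = 144 - (135 + (-14*√5/5)² - (-1904)/(√5)) = 144 - (135 + (-14*√5/5)² - (-1904)*√5/5) = 144 - (135 + 196/5 + 1904*√5/5) = 144 - (871/5 + 1904*√5/5) = 144 + (-871/5 - 1904*√5/5) = -151/5 - 1904*√5/5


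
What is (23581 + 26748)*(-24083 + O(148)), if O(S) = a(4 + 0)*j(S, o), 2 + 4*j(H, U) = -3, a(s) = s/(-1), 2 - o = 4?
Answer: -1211821662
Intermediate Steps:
o = -2 (o = 2 - 1*4 = 2 - 4 = -2)
a(s) = -s (a(s) = s*(-1) = -s)
j(H, U) = -5/4 (j(H, U) = -1/2 + (1/4)*(-3) = -1/2 - 3/4 = -5/4)
O(S) = 5 (O(S) = -(4 + 0)*(-5/4) = -1*4*(-5/4) = -4*(-5/4) = 5)
(23581 + 26748)*(-24083 + O(148)) = (23581 + 26748)*(-24083 + 5) = 50329*(-24078) = -1211821662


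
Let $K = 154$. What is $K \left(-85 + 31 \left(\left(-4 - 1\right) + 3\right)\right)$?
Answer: $-22638$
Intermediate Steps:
$K \left(-85 + 31 \left(\left(-4 - 1\right) + 3\right)\right) = 154 \left(-85 + 31 \left(\left(-4 - 1\right) + 3\right)\right) = 154 \left(-85 + 31 \left(-5 + 3\right)\right) = 154 \left(-85 + 31 \left(-2\right)\right) = 154 \left(-85 - 62\right) = 154 \left(-147\right) = -22638$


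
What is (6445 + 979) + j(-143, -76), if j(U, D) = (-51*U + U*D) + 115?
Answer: 25700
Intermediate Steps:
j(U, D) = 115 - 51*U + D*U (j(U, D) = (-51*U + D*U) + 115 = 115 - 51*U + D*U)
(6445 + 979) + j(-143, -76) = (6445 + 979) + (115 - 51*(-143) - 76*(-143)) = 7424 + (115 + 7293 + 10868) = 7424 + 18276 = 25700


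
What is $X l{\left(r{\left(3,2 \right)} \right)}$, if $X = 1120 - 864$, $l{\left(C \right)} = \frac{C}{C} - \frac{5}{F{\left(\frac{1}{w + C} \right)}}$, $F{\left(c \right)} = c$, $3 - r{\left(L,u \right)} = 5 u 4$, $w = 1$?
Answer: $46336$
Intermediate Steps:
$r{\left(L,u \right)} = 3 - 20 u$ ($r{\left(L,u \right)} = 3 - 5 u 4 = 3 - 20 u$)
$l{\left(C \right)} = -4 - 5 C$ ($l{\left(C \right)} = \frac{C}{C} - \frac{5}{\frac{1}{1 + C}} = 1 - 5 \left(1 + C\right) = 1 - \left(5 + 5 C\right) = -4 - 5 C$)
$X = 256$
$X l{\left(r{\left(3,2 \right)} \right)} = 256 \left(-4 - 5 \left(3 - 40\right)\right) = 256 \left(-4 - -185\right) = 256 \left(-4 + 185\right) = 256 \cdot 181 = 46336$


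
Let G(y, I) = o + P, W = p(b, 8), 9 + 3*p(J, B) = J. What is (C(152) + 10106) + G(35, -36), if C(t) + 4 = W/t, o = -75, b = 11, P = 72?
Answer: 2302573/228 ≈ 10099.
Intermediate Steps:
p(J, B) = -3 + J/3
W = 2/3 (W = -3 + (1/3)*11 = -3 + 11/3 = 2/3 ≈ 0.66667)
G(y, I) = -3 (G(y, I) = -75 + 72 = -3)
C(t) = -4 + 2/(3*t)
(C(152) + 10106) + G(35, -36) = ((-4 + (2/3)/152) + 10106) - 3 = ((-4 + (2/3)*(1/152)) + 10106) - 3 = ((-4 + 1/228) + 10106) - 3 = (-911/228 + 10106) - 3 = 2303257/228 - 3 = 2302573/228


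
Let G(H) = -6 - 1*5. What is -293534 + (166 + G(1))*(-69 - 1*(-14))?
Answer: -302059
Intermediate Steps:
G(H) = -11 (G(H) = -6 - 5 = -11)
-293534 + (166 + G(1))*(-69 - 1*(-14)) = -293534 + (166 - 11)*(-69 - 1*(-14)) = -293534 + 155*(-69 + 14) = -293534 + 155*(-55) = -293534 - 8525 = -302059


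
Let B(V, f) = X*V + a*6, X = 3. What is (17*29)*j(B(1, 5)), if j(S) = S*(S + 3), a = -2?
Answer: 26622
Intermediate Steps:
B(V, f) = -12 + 3*V (B(V, f) = 3*V - 2*6 = 3*V - 12 = -12 + 3*V)
j(S) = S*(3 + S)
(17*29)*j(B(1, 5)) = (17*29)*((-12 + 3*1)*(3 + (-12 + 3*1))) = 493*((-12 + 3)*(3 + (-12 + 3))) = 493*(-9*(3 - 9)) = 493*(-9*(-6)) = 493*54 = 26622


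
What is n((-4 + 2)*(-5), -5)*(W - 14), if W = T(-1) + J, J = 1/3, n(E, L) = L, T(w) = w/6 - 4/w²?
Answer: 535/6 ≈ 89.167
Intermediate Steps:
T(w) = -4/w² + w/6 (T(w) = w*(⅙) - 4/w² = w/6 - 4/w² = -4/w² + w/6)
J = ⅓ ≈ 0.33333
W = -23/6 (W = (-4/(-1)² + (⅙)*(-1)) + ⅓ = (-4*1 - ⅙) + ⅓ = (-4 - ⅙) + ⅓ = -25/6 + ⅓ = -23/6 ≈ -3.8333)
n((-4 + 2)*(-5), -5)*(W - 14) = -5*(-23/6 - 14) = -5*(-107/6) = 535/6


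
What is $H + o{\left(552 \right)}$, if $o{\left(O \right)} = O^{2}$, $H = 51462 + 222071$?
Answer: $578237$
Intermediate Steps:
$H = 273533$
$H + o{\left(552 \right)} = 273533 + 552^{2} = 273533 + 304704 = 578237$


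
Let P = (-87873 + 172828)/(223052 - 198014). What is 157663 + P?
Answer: 303665473/1926 ≈ 1.5767e+5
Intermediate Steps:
P = 6535/1926 (P = 84955/25038 = 84955*(1/25038) = 6535/1926 ≈ 3.3930)
157663 + P = 157663 + 6535/1926 = 303665473/1926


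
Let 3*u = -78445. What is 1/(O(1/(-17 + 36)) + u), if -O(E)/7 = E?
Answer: -57/1490476 ≈ -3.8243e-5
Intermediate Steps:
O(E) = -7*E
u = -78445/3 (u = (⅓)*(-78445) = -78445/3 ≈ -26148.)
1/(O(1/(-17 + 36)) + u) = 1/(-7/(-17 + 36) - 78445/3) = 1/(-7/19 - 78445/3) = 1/(-1490476/57) = -57/1490476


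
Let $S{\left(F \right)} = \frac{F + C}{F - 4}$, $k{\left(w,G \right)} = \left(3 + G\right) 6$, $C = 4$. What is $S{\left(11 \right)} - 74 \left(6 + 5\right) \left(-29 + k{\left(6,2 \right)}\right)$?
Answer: $- \frac{5683}{7} \approx -811.86$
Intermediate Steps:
$k{\left(w,G \right)} = 18 + 6 G$
$S{\left(F \right)} = \frac{4 + F}{-4 + F}$ ($S{\left(F \right)} = \frac{F + 4}{F - 4} = \frac{4 + F}{-4 + F}$)
$S{\left(11 \right)} - 74 \left(6 + 5\right) \left(-29 + k{\left(6,2 \right)}\right) = \frac{4 + 11}{-4 + 11} - 74 \left(6 + 5\right) \left(-29 + \left(18 + 6 \cdot 2\right)\right) = \frac{1}{7} \cdot 15 - 74 \cdot 11 \left(-29 + \left(18 + 12\right)\right) = \frac{1}{7} \cdot 15 - 74 \cdot 11 \left(-29 + 30\right) = \frac{15}{7} - 74 \cdot 11 \cdot 1 = \frac{15}{7} - 814 = - \frac{5683}{7}$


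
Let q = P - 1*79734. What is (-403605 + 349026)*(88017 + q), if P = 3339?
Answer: -634317138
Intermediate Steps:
q = -76395 (q = 3339 - 1*79734 = 3339 - 79734 = -76395)
(-403605 + 349026)*(88017 + q) = (-403605 + 349026)*(88017 - 76395) = -54579*11622 = -634317138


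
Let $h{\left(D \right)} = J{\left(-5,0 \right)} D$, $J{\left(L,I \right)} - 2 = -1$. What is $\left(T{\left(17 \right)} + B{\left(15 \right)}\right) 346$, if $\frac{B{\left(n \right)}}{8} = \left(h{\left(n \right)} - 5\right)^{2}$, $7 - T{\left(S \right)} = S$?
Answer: $273340$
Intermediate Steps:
$J{\left(L,I \right)} = 1$ ($J{\left(L,I \right)} = 2 - 1 = 1$)
$h{\left(D \right)} = D$ ($h{\left(D \right)} = 1 D = D$)
$T{\left(S \right)} = 7 - S$
$B{\left(n \right)} = 8 \left(-5 + n\right)^{2}$ ($B{\left(n \right)} = 8 \left(n - 5\right)^{2} = 8 \left(-5 + n\right)^{2}$)
$\left(T{\left(17 \right)} + B{\left(15 \right)}\right) 346 = \left(\left(7 - 17\right) + 8 \left(-5 + 15\right)^{2}\right) 346 = \left(\left(7 - 17\right) + 8 \cdot 10^{2}\right) 346 = \left(-10 + 8 \cdot 100\right) 346 = \left(-10 + 800\right) 346 = 790 \cdot 346 = 273340$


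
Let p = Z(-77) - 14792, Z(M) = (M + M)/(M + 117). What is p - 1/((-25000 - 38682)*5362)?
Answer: -6315292015288/426828605 ≈ -14796.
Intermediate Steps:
Z(M) = 2*M/(117 + M) (Z(M) = (2*M)/(117 + M) = 2*M/(117 + M))
p = -295917/20 (p = 2*(-77)/(117 - 77) - 14792 = 2*(-77)/40 - 14792 = 2*(-77)*(1/40) - 14792 = -77/20 - 14792 = -295917/20 ≈ -14796.)
p - 1/((-25000 - 38682)*5362) = -295917/20 - 1/((-25000 - 38682)*5362) = -295917/20 - 1/((-63682)*5362) = -295917/20 - (-1)/(63682*5362) = -295917/20 - 1*(-1/341462884) = -295917/20 + 1/341462884 = -6315292015288/426828605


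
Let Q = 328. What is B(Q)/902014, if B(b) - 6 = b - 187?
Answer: 147/902014 ≈ 0.00016297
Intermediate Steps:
B(b) = -181 + b (B(b) = 6 + (b - 187) = 6 + (-187 + b) = -181 + b)
B(Q)/902014 = (-181 + 328)/902014 = 147*(1/902014) = 147/902014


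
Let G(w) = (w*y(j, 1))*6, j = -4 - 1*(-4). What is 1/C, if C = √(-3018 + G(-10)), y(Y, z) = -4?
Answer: -I*√2778/2778 ≈ -0.018973*I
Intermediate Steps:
j = 0 (j = -4 + 4 = 0)
G(w) = -24*w (G(w) = (w*(-4))*6 = -4*w*6 = -24*w)
C = I*√2778 (C = √(-3018 - 24*(-10)) = √(-3018 + 240) = √(-2778) = I*√2778 ≈ 52.707*I)
1/C = 1/(I*√2778) = -I*√2778/2778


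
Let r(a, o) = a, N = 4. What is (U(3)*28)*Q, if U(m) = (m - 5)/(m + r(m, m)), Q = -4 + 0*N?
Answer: 112/3 ≈ 37.333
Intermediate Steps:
Q = -4 (Q = -4 + 0*4 = -4 + 0 = -4)
U(m) = (-5 + m)/(2*m) (U(m) = (m - 5)/(m + m) = (-5 + m)/((2*m)) = (-5 + m)*(1/(2*m)) = (-5 + m)/(2*m))
(U(3)*28)*Q = (((½)*(-5 + 3)/3)*28)*(-4) = (((½)*(⅓)*(-2))*28)*(-4) = -⅓*28*(-4) = -28/3*(-4) = 112/3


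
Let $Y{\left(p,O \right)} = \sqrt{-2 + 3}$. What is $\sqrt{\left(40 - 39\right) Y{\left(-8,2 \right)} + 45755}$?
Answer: $6 \sqrt{1271} \approx 213.91$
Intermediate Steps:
$Y{\left(p,O \right)} = 1$ ($Y{\left(p,O \right)} = \sqrt{1} = 1$)
$\sqrt{\left(40 - 39\right) Y{\left(-8,2 \right)} + 45755} = \sqrt{\left(40 - 39\right) 1 + 45755} = \sqrt{1 \cdot 1 + 45755} = \sqrt{1 + 45755} = \sqrt{45756} = 6 \sqrt{1271}$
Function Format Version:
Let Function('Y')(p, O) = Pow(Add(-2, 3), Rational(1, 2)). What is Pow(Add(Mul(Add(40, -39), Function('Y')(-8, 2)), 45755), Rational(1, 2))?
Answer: Mul(6, Pow(1271, Rational(1, 2))) ≈ 213.91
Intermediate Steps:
Function('Y')(p, O) = 1 (Function('Y')(p, O) = Pow(1, Rational(1, 2)) = 1)
Pow(Add(Mul(Add(40, -39), Function('Y')(-8, 2)), 45755), Rational(1, 2)) = Pow(Add(Mul(Add(40, -39), 1), 45755), Rational(1, 2)) = Pow(Add(Mul(1, 1), 45755), Rational(1, 2)) = Pow(Add(1, 45755), Rational(1, 2)) = Pow(45756, Rational(1, 2)) = Mul(6, Pow(1271, Rational(1, 2)))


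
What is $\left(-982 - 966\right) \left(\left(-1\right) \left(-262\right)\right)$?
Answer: $-510376$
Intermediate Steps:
$\left(-982 - 966\right) \left(\left(-1\right) \left(-262\right)\right) = \left(-1948\right) 262 = -510376$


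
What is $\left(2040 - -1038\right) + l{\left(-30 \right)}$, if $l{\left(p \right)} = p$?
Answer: $3048$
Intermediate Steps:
$\left(2040 - -1038\right) + l{\left(-30 \right)} = \left(2040 - -1038\right) - 30 = \left(2040 + 1038\right) - 30 = 3078 - 30 = 3048$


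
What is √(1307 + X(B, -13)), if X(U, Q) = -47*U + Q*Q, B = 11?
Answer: √959 ≈ 30.968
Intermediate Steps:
X(U, Q) = Q² - 47*U (X(U, Q) = -47*U + Q² = Q² - 47*U)
√(1307 + X(B, -13)) = √(1307 + ((-13)² - 47*11)) = √(1307 + (169 - 517)) = √(1307 - 348) = √959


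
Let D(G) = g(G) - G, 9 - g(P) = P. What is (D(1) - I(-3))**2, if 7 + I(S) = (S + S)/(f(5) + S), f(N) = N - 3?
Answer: 64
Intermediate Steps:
g(P) = 9 - P
f(N) = -3 + N
I(S) = -7 + 2*S/(2 + S) (I(S) = -7 + (S + S)/((-3 + 5) + S) = -7 + (2*S)/(2 + S) = -7 + 2*S/(2 + S))
D(G) = 9 - 2*G (D(G) = (9 - G) - G = 9 - 2*G)
(D(1) - I(-3))**2 = ((9 - 2*1) - (-14 - 5*(-3))/(2 - 3))**2 = ((9 - 2) - (-14 + 15)/(-1))**2 = (7 - (-1))**2 = (7 - 1*(-1))**2 = (7 + 1)**2 = 8**2 = 64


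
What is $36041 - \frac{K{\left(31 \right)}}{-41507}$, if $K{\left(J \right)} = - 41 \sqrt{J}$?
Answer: $36041 - \frac{41 \sqrt{31}}{41507} \approx 36041.0$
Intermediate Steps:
$36041 - \frac{K{\left(31 \right)}}{-41507} = 36041 - \frac{\left(-41\right) \sqrt{31}}{-41507} = 36041 - - 41 \sqrt{31} \left(- \frac{1}{41507}\right) = 36041 - \frac{41 \sqrt{31}}{41507}$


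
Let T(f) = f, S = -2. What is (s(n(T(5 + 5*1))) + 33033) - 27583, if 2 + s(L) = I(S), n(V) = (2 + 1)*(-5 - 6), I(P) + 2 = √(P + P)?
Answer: 5446 + 2*I ≈ 5446.0 + 2.0*I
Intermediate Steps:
I(P) = -2 + √2*√P (I(P) = -2 + √(P + P) = -2 + √(2*P) = -2 + √2*√P)
n(V) = -33 (n(V) = 3*(-11) = -33)
s(L) = -4 + 2*I (s(L) = -2 + (-2 + √2*√(-2)) = -2 + (-2 + √2*(I*√2)) = -2 + (-2 + 2*I) = -4 + 2*I)
(s(n(T(5 + 5*1))) + 33033) - 27583 = ((-4 + 2*I) + 33033) - 27583 = (33029 + 2*I) - 27583 = 5446 + 2*I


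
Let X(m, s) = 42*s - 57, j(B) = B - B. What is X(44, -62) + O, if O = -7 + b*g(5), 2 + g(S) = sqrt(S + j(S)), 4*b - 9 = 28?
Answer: -5373/2 + 37*sqrt(5)/4 ≈ -2665.8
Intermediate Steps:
b = 37/4 (b = 9/4 + (1/4)*28 = 9/4 + 7 = 37/4 ≈ 9.2500)
j(B) = 0
X(m, s) = -57 + 42*s
g(S) = -2 + sqrt(S) (g(S) = -2 + sqrt(S + 0) = -2 + sqrt(S))
O = -51/2 + 37*sqrt(5)/4 (O = -7 + 37*(-2 + sqrt(5))/4 = -7 + (-37/2 + 37*sqrt(5)/4) = -51/2 + 37*sqrt(5)/4 ≈ -4.8164)
X(44, -62) + O = (-57 + 42*(-62)) + (-51/2 + 37*sqrt(5)/4) = (-57 - 2604) + (-51/2 + 37*sqrt(5)/4) = -2661 + (-51/2 + 37*sqrt(5)/4) = -5373/2 + 37*sqrt(5)/4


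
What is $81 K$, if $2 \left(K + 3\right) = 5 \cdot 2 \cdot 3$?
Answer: $972$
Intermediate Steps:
$K = 12$ ($K = -3 + \frac{5 \cdot 2 \cdot 3}{2} = -3 + \frac{10 \cdot 3}{2} = -3 + \frac{1}{2} \cdot 30 = -3 + 15 = 12$)
$81 K = 81 \cdot 12 = 972$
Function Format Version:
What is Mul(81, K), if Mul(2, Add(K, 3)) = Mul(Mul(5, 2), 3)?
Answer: 972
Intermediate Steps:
K = 12 (K = Add(-3, Mul(Rational(1, 2), Mul(Mul(5, 2), 3))) = Add(-3, Mul(Rational(1, 2), Mul(10, 3))) = Add(-3, Mul(Rational(1, 2), 30)) = Add(-3, 15) = 12)
Mul(81, K) = Mul(81, 12) = 972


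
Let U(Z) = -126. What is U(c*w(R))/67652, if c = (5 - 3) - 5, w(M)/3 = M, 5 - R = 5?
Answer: -63/33826 ≈ -0.0018625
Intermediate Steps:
R = 0 (R = 5 - 1*5 = 5 - 5 = 0)
w(M) = 3*M
c = -3 (c = 2 - 5 = -3)
U(c*w(R))/67652 = -126/67652 = -126*1/67652 = -63/33826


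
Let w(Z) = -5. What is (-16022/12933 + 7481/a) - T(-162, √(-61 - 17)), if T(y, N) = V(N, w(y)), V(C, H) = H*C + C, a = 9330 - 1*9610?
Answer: -101237933/3621240 + 4*I*√78 ≈ -27.957 + 35.327*I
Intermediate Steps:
a = -280 (a = 9330 - 9610 = -280)
V(C, H) = C + C*H (V(C, H) = C*H + C = C + C*H)
T(y, N) = -4*N (T(y, N) = N*(1 - 5) = N*(-4) = -4*N)
(-16022/12933 + 7481/a) - T(-162, √(-61 - 17)) = (-16022/12933 + 7481/(-280)) - (-4)*√(-61 - 17) = (-16022*1/12933 + 7481*(-1/280)) - (-4)*√(-78) = (-16022/12933 - 7481/280) - (-4)*I*√78 = -101237933/3621240 - (-4)*I*√78 = -101237933/3621240 + 4*I*√78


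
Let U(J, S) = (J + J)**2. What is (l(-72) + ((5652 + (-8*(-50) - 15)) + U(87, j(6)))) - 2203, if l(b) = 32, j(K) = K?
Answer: 34142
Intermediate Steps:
U(J, S) = 4*J**2 (U(J, S) = (2*J)**2 = 4*J**2)
(l(-72) + ((5652 + (-8*(-50) - 15)) + U(87, j(6)))) - 2203 = (32 + ((5652 + (-8*(-50) - 15)) + 4*87**2)) - 2203 = (32 + ((5652 + (400 - 15)) + 4*7569)) - 2203 = (32 + ((5652 + 385) + 30276)) - 2203 = (32 + (6037 + 30276)) - 2203 = (32 + 36313) - 2203 = 36345 - 2203 = 34142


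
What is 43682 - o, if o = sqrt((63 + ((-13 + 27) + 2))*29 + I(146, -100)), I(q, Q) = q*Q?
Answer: 43682 - I*sqrt(12309) ≈ 43682.0 - 110.95*I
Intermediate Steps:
I(q, Q) = Q*q
o = I*sqrt(12309) (o = sqrt((63 + ((-13 + 27) + 2))*29 - 100*146) = sqrt((63 + (14 + 2))*29 - 14600) = sqrt((63 + 16)*29 - 14600) = sqrt(79*29 - 14600) = sqrt(2291 - 14600) = sqrt(-12309) = I*sqrt(12309) ≈ 110.95*I)
43682 - o = 43682 - I*sqrt(12309)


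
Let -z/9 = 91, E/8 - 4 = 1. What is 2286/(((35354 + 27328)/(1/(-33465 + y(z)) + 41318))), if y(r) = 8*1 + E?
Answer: 175351897835/116369133 ≈ 1506.9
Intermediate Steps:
E = 40 (E = 32 + 8*1 = 32 + 8 = 40)
z = -819 (z = -9*91 = -819)
y(r) = 48 (y(r) = 8*1 + 40 = 8 + 40 = 48)
2286/(((35354 + 27328)/(1/(-33465 + y(z)) + 41318))) = 2286/(((35354 + 27328)/(1/(-33465 + 48) + 41318))) = 2286/((62682/(1/(-33417) + 41318))) = 2286/((62682/(-1/33417 + 41318))) = 2286/((62682/(1380723605/33417))) = 2286/((62682*(33417/1380723605))) = 2286/(2094644394/1380723605) = 2286*(1380723605/2094644394) = 175351897835/116369133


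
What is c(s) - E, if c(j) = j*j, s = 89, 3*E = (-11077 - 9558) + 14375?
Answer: 30023/3 ≈ 10008.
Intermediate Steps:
E = -6260/3 (E = ((-11077 - 9558) + 14375)/3 = (-20635 + 14375)/3 = (⅓)*(-6260) = -6260/3 ≈ -2086.7)
c(j) = j²
c(s) - E = 89² - 1*(-6260/3) = 7921 + 6260/3 = 30023/3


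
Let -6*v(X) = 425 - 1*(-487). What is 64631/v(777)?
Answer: -64631/152 ≈ -425.20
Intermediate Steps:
v(X) = -152 (v(X) = -(425 - 1*(-487))/6 = -(425 + 487)/6 = -⅙*912 = -152)
64631/v(777) = 64631/(-152) = 64631*(-1/152) = -64631/152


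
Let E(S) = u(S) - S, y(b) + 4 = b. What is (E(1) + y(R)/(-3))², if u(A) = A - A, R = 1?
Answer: 0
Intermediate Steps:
y(b) = -4 + b
u(A) = 0
E(S) = -S (E(S) = 0 - S = -S)
(E(1) + y(R)/(-3))² = (-1*1 + (-4 + 1)/(-3))² = (-1 - 3*(-⅓))² = (-1 + 1)² = 0² = 0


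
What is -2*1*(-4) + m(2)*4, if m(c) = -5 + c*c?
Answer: 4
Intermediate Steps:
m(c) = -5 + c²
-2*1*(-4) + m(2)*4 = -2*1*(-4) + (-5 + 2²)*4 = -2*(-4) + (-5 + 4)*4 = 8 - 1*4 = 8 - 4 = 4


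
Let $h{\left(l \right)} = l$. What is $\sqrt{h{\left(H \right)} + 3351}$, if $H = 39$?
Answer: $\sqrt{3390} \approx 58.224$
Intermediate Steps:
$\sqrt{h{\left(H \right)} + 3351} = \sqrt{39 + 3351} = \sqrt{3390}$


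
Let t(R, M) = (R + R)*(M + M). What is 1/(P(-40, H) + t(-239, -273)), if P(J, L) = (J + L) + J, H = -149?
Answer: 1/260759 ≈ 3.8350e-6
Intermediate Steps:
t(R, M) = 4*M*R (t(R, M) = (2*R)*(2*M) = 4*M*R)
P(J, L) = L + 2*J
1/(P(-40, H) + t(-239, -273)) = 1/((-149 + 2*(-40)) + 4*(-273)*(-239)) = 1/((-149 - 80) + 260988) = 1/(-229 + 260988) = 1/260759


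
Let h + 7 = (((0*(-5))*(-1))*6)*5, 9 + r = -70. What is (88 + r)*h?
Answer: -63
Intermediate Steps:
r = -79 (r = -9 - 70 = -79)
h = -7 (h = -7 + (((0*(-5))*(-1))*6)*5 = -7 + ((0*(-1))*6)*5 = -7 + (0*6)*5 = -7 + 0*5 = -7 + 0 = -7)
(88 + r)*h = (88 - 79)*(-7) = 9*(-7) = -63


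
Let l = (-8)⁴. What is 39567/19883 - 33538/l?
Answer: -252384811/40720384 ≈ -6.1980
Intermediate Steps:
l = 4096
39567/19883 - 33538/l = 39567/19883 - 33538/4096 = 39567*(1/19883) - 33538*1/4096 = 39567/19883 - 16769/2048 = -252384811/40720384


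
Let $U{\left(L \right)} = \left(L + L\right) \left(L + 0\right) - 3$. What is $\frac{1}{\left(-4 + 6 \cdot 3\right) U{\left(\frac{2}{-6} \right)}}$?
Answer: $- \frac{9}{350} \approx -0.025714$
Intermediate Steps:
$U{\left(L \right)} = -3 + 2 L^{2}$ ($U{\left(L \right)} = 2 L L - 3 = 2 L^{2} - 3 = -3 + 2 L^{2}$)
$\frac{1}{\left(-4 + 6 \cdot 3\right) U{\left(\frac{2}{-6} \right)}} = \frac{1}{\left(-4 + 6 \cdot 3\right) \left(-3 + 2 \left(\frac{2}{-6}\right)^{2}\right)} = \frac{1}{\left(-4 + 18\right) \left(-3 + 2 \left(2 \left(- \frac{1}{6}\right)\right)^{2}\right)} = \frac{1}{14 \left(-3 + 2 \left(- \frac{1}{3}\right)^{2}\right)} = \frac{1}{14 \left(-3 + 2 \cdot \frac{1}{9}\right)} = \frac{1}{14 \left(-3 + \frac{2}{9}\right)} = \frac{1}{14 \left(- \frac{25}{9}\right)} = \frac{1}{- \frac{350}{9}} = - \frac{9}{350}$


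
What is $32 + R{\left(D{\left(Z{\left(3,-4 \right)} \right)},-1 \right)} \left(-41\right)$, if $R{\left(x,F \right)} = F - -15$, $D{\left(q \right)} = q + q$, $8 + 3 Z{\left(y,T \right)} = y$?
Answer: $-542$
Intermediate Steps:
$Z{\left(y,T \right)} = - \frac{8}{3} + \frac{y}{3}$
$D{\left(q \right)} = 2 q$
$R{\left(x,F \right)} = 15 + F$ ($R{\left(x,F \right)} = F + 15 = 15 + F$)
$32 + R{\left(D{\left(Z{\left(3,-4 \right)} \right)},-1 \right)} \left(-41\right) = 32 + \left(15 - 1\right) \left(-41\right) = 32 + 14 \left(-41\right) = 32 - 574 = -542$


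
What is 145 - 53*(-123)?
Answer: 6664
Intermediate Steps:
145 - 53*(-123) = 145 + 6519 = 6664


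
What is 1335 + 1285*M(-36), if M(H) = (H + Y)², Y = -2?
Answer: 1856875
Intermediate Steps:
M(H) = (-2 + H)² (M(H) = (H - 2)² = (-2 + H)²)
1335 + 1285*M(-36) = 1335 + 1285*(-2 - 36)² = 1335 + 1285*(-38)² = 1335 + 1285*1444 = 1335 + 1855540 = 1856875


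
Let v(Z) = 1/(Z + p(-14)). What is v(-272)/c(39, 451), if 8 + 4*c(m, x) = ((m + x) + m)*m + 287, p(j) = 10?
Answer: -1/1369605 ≈ -7.3014e-7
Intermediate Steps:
c(m, x) = 279/4 + m*(x + 2*m)/4 (c(m, x) = -2 + (((m + x) + m)*m + 287)/4 = -2 + ((x + 2*m)*m + 287)/4 = -2 + (m*(x + 2*m) + 287)/4 = -2 + (287 + m*(x + 2*m))/4 = -2 + (287/4 + m*(x + 2*m)/4) = 279/4 + m*(x + 2*m)/4)
v(Z) = 1/(10 + Z) (v(Z) = 1/(Z + 10) = 1/(10 + Z))
v(-272)/c(39, 451) = 1/((10 - 272)*(279/4 + (½)*39² + (¼)*39*451)) = 1/((-262)*(279/4 + (½)*1521 + 17589/4)) = -1/(262*(279/4 + 1521/2 + 17589/4)) = -1/(262*10455/2) = -1/262*2/10455 = -1/1369605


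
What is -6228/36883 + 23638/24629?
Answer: 65313722/82581037 ≈ 0.79090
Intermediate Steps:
-6228/36883 + 23638/24629 = 65313722/82581037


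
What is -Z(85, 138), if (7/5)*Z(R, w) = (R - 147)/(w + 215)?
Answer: 310/2471 ≈ 0.12546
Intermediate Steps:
Z(R, w) = 5*(-147 + R)/(7*(215 + w)) (Z(R, w) = 5*((R - 147)/(w + 215))/7 = 5*((-147 + R)/(215 + w))/7 = 5*(-147 + R)/(7*(215 + w)))
-Z(85, 138) = -5*(-147 + 85)/(7*(215 + 138)) = -5*(-62)/(7*353) = -1*(-310/2471) = 310/2471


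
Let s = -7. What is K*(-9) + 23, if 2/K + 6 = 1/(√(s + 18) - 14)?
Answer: 177299/6829 - 18*√11/6829 ≈ 25.954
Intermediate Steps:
K = 2/(-6 + 1/(-14 + √11)) (K = 2/(-6 + 1/(√(-7 + 18) - 14)) = 2/(-6 + 1/(√11 - 14)) = 2/(-6 + 1/(-14 + √11)) ≈ -0.32821)
K*(-9) + 23 = (-2248/6829 + 2*√11/6829)*(-9) + 23 = (20232/6829 - 18*√11/6829) + 23 = 177299/6829 - 18*√11/6829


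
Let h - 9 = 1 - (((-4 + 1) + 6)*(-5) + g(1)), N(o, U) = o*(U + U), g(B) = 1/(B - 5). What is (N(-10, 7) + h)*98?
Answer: -22491/2 ≈ -11246.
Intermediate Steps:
g(B) = 1/(-5 + B)
N(o, U) = 2*U*o (N(o, U) = o*(2*U) = 2*U*o)
h = 101/4 (h = 9 + (1 - (((-4 + 1) + 6)*(-5) + 1/(-5 + 1))) = 9 + (1 - ((-3 + 6)*(-5) + 1/(-4))) = 9 + (1 - (3*(-5) - 1/4)) = 9 + (1 - (-15 - 1/4)) = 9 + (1 - 1*(-61/4)) = 9 + (1 + 61/4) = 9 + 65/4 = 101/4 ≈ 25.250)
(N(-10, 7) + h)*98 = (2*7*(-10) + 101/4)*98 = (-140 + 101/4)*98 = -459/4*98 = -22491/2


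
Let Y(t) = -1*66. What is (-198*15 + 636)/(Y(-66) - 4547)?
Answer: 2334/4613 ≈ 0.50596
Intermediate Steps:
Y(t) = -66
(-198*15 + 636)/(Y(-66) - 4547) = (-198*15 + 636)/(-66 - 4547) = (-2970 + 636)/(-4613) = -2334*(-1/4613) = 2334/4613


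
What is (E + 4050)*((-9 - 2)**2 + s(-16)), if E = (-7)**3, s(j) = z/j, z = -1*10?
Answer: 3606911/8 ≈ 4.5086e+5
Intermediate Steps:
z = -10
s(j) = -10/j
E = -343
(E + 4050)*((-9 - 2)**2 + s(-16)) = (-343 + 4050)*((-9 - 2)**2 - 10/(-16)) = 3707*((-11)**2 - 10*(-1/16)) = 3707*(121 + 5/8) = 3707*(973/8) = 3606911/8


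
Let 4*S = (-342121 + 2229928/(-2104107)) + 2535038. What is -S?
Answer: -4614129780191/8416428 ≈ -5.4823e+5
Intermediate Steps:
S = 4614129780191/8416428 (S = ((-342121 + 2229928/(-2104107)) + 2535038)/4 = ((-342121 + 2229928*(-1/2104107)) + 2535038)/4 = ((-342121 - 2229928/2104107) + 2535038)/4 = (-719861420875/2104107 + 2535038)/4 = (¼)*(4614129780191/2104107) = 4614129780191/8416428 ≈ 5.4823e+5)
-S = -1*4614129780191/8416428 = -4614129780191/8416428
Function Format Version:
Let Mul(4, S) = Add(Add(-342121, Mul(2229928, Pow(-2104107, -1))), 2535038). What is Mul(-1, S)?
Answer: Rational(-4614129780191, 8416428) ≈ -5.4823e+5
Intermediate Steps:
S = Rational(4614129780191, 8416428) (S = Mul(Rational(1, 4), Add(Add(-342121, Mul(2229928, Pow(-2104107, -1))), 2535038)) = Mul(Rational(1, 4), Add(Add(-342121, Mul(2229928, Rational(-1, 2104107))), 2535038)) = Mul(Rational(1, 4), Add(Add(-342121, Rational(-2229928, 2104107)), 2535038)) = Mul(Rational(1, 4), Add(Rational(-719861420875, 2104107), 2535038)) = Mul(Rational(1, 4), Rational(4614129780191, 2104107)) = Rational(4614129780191, 8416428) ≈ 5.4823e+5)
Mul(-1, S) = Mul(-1, Rational(4614129780191, 8416428)) = Rational(-4614129780191, 8416428)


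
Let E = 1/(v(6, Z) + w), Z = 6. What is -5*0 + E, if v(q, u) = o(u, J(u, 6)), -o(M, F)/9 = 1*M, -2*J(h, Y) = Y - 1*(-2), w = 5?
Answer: -1/49 ≈ -0.020408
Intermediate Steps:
J(h, Y) = -1 - Y/2 (J(h, Y) = -(Y - 1*(-2))/2 = -(Y + 2)/2 = -(2 + Y)/2 = -1 - Y/2)
o(M, F) = -9*M
v(q, u) = -9*u
E = -1/49 (E = 1/(-9*6 + 5) = 1/(-54 + 5) = 1/(-49) = -1/49 ≈ -0.020408)
-5*0 + E = -5*0 - 1/49 = 0 - 1/49 = -1/49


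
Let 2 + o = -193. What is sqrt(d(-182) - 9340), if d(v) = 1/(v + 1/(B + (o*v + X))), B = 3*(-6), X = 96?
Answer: 2*I*sqrt(3913890437834395)/1294675 ≈ 96.644*I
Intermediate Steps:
o = -195 (o = -2 - 193 = -195)
B = -18
d(v) = 1/(v + 1/(78 - 195*v)) (d(v) = 1/(v + 1/(-18 + (-195*v + 96))) = 1/(v + 1/(-18 + (96 - 195*v))) = 1/(v + 1/(78 - 195*v)))
sqrt(d(-182) - 9340) = sqrt(39*(2 - 5*(-182))/(1 - 195*(-182)**2 + 78*(-182)) - 9340) = sqrt(39*(2 + 910)/(1 - 195*33124 - 14196) - 9340) = sqrt(39*912/(1 - 6459180 - 14196) - 9340) = sqrt(39*912/(-6473375) - 9340) = sqrt(39*(-1/6473375)*912 - 9340) = sqrt(-35568/6473375 - 9340) = sqrt(-60461358068/6473375) = 2*I*sqrt(3913890437834395)/1294675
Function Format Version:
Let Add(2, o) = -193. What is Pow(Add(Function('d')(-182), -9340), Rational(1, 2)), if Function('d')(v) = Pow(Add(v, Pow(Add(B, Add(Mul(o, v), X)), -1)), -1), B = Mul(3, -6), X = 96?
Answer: Mul(Rational(2, 1294675), I, Pow(3913890437834395, Rational(1, 2))) ≈ Mul(96.644, I)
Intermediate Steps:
o = -195 (o = Add(-2, -193) = -195)
B = -18
Function('d')(v) = Pow(Add(v, Pow(Add(78, Mul(-195, v)), -1)), -1) (Function('d')(v) = Pow(Add(v, Pow(Add(-18, Add(Mul(-195, v), 96)), -1)), -1) = Pow(Add(v, Pow(Add(-18, Add(96, Mul(-195, v))), -1)), -1) = Pow(Add(v, Pow(Add(78, Mul(-195, v)), -1)), -1))
Pow(Add(Function('d')(-182), -9340), Rational(1, 2)) = Pow(Add(Mul(39, Pow(Add(1, Mul(-195, Pow(-182, 2)), Mul(78, -182)), -1), Add(2, Mul(-5, -182))), -9340), Rational(1, 2)) = Pow(Add(Mul(39, Pow(Add(1, Mul(-195, 33124), -14196), -1), Add(2, 910)), -9340), Rational(1, 2)) = Pow(Add(Mul(39, Pow(Add(1, -6459180, -14196), -1), 912), -9340), Rational(1, 2)) = Pow(Add(Mul(39, Pow(-6473375, -1), 912), -9340), Rational(1, 2)) = Pow(Add(Mul(39, Rational(-1, 6473375), 912), -9340), Rational(1, 2)) = Pow(Add(Rational(-35568, 6473375), -9340), Rational(1, 2)) = Pow(Rational(-60461358068, 6473375), Rational(1, 2)) = Mul(Rational(2, 1294675), I, Pow(3913890437834395, Rational(1, 2)))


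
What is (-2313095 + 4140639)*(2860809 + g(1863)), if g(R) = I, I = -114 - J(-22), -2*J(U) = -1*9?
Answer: 5228037759132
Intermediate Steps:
J(U) = 9/2 (J(U) = -(-1)*9/2 = -1/2*(-9) = 9/2)
I = -237/2 (I = -114 - 1*9/2 = -114 - 9/2 = -237/2 ≈ -118.50)
g(R) = -237/2
(-2313095 + 4140639)*(2860809 + g(1863)) = (-2313095 + 4140639)*(2860809 - 237/2) = 1827544*(5721381/2) = 5228037759132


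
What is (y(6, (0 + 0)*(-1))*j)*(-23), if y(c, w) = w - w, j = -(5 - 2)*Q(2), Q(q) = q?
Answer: 0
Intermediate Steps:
j = -6 (j = -(5 - 2)*2 = -3*2 = -1*6 = -6)
y(c, w) = 0
(y(6, (0 + 0)*(-1))*j)*(-23) = (0*(-6))*(-23) = 0*(-23) = 0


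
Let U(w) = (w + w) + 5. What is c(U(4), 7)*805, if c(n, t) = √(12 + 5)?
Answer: 805*√17 ≈ 3319.1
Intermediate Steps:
U(w) = 5 + 2*w (U(w) = 2*w + 5 = 5 + 2*w)
c(n, t) = √17
c(U(4), 7)*805 = √17*805 = 805*√17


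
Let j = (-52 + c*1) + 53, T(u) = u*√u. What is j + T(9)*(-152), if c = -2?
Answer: -4105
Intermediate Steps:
T(u) = u^(3/2)
j = -1 (j = (-52 - 2*1) + 53 = (-52 - 2) + 53 = -54 + 53 = -1)
j + T(9)*(-152) = -1 + 9^(3/2)*(-152) = -1 + 27*(-152) = -1 - 4104 = -4105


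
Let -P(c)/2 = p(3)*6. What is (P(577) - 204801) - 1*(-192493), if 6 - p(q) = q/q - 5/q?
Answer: -12388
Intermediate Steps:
p(q) = 5 + 5/q (p(q) = 6 - (q/q - 5/q) = 6 - (1 - 5/q) = 6 + (-1 + 5/q) = 5 + 5/q)
P(c) = -80 (P(c) = -2*(5 + 5/3)*6 = -40*6/3 = -2*40 = -80)
(P(577) - 204801) - 1*(-192493) = (-80 - 204801) - 1*(-192493) = -204881 + 192493 = -12388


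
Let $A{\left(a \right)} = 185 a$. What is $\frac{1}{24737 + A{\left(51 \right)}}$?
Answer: $\frac{1}{34172} \approx 2.9264 \cdot 10^{-5}$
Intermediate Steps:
$\frac{1}{24737 + A{\left(51 \right)}} = \frac{1}{24737 + 185 \cdot 51} = \frac{1}{24737 + 9435} = \frac{1}{34172}$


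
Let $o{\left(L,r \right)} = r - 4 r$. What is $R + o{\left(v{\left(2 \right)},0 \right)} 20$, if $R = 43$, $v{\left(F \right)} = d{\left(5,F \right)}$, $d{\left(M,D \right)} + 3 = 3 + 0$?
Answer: $43$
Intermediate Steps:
$d{\left(M,D \right)} = 0$ ($d{\left(M,D \right)} = -3 + \left(3 + 0\right) = -3 + 3 = 0$)
$v{\left(F \right)} = 0$
$o{\left(L,r \right)} = - 3 r$ ($o{\left(L,r \right)} = r - 4 r = - 3 r$)
$R + o{\left(v{\left(2 \right)},0 \right)} 20 = 43 + \left(-3\right) 0 \cdot 20 = 43 + 0 \cdot 20 = 43 + 0 = 43$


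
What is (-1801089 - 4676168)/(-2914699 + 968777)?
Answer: 6477257/1945922 ≈ 3.3286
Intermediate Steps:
(-1801089 - 4676168)/(-2914699 + 968777) = -6477257/(-1945922) = -6477257*(-1/1945922) = 6477257/1945922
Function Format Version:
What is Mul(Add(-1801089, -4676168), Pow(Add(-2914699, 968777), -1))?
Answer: Rational(6477257, 1945922) ≈ 3.3286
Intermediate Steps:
Mul(Add(-1801089, -4676168), Pow(Add(-2914699, 968777), -1)) = Mul(-6477257, Pow(-1945922, -1)) = Mul(-6477257, Rational(-1, 1945922)) = Rational(6477257, 1945922)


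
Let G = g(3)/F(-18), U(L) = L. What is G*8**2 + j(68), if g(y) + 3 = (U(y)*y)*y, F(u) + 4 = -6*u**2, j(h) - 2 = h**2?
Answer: 2252478/487 ≈ 4625.2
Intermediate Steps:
j(h) = 2 + h**2
F(u) = -4 - 6*u**2
g(y) = -3 + y**3 (g(y) = -3 + (y*y)*y = -3 + y**2*y = -3 + y**3)
G = -6/487 (G = (-3 + 3**3)/(-4 - 6*(-18)**2) = (-3 + 27)/(-4 - 6*324) = 24/(-4 - 1944) = 24/(-1948) = 24*(-1/1948) = -6/487 ≈ -0.012320)
G*8**2 + j(68) = -6/487*8**2 + (2 + 68**2) = -6/487*64 + (2 + 4624) = -384/487 + 4626 = 2252478/487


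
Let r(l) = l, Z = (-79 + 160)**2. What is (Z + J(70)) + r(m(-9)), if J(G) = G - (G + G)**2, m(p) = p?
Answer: -12978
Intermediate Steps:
Z = 6561 (Z = 81**2 = 6561)
J(G) = G - 4*G**2 (J(G) = G - (2*G)**2 = G - 4*G**2)
(Z + J(70)) + r(m(-9)) = (6561 + 70*(1 - 4*70)) - 9 = (6561 + 70*(1 - 280)) - 9 = (6561 + 70*(-279)) - 9 = (6561 - 19530) - 9 = -12969 - 9 = -12978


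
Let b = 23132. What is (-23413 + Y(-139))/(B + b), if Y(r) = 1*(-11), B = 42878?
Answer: -11712/33005 ≈ -0.35486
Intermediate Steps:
Y(r) = -11
(-23413 + Y(-139))/(B + b) = (-23413 - 11)/(42878 + 23132) = -23424/66010 = -23424*1/66010 = -11712/33005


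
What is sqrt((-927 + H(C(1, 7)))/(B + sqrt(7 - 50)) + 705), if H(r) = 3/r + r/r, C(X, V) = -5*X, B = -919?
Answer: sqrt(705 + 4633/(5*(919 - I*sqrt(43)))) ≈ 26.571 + 0.0001*I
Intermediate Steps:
H(r) = 1 + 3/r (H(r) = 3/r + 1 = 1 + 3/r)
sqrt((-927 + H(C(1, 7)))/(B + sqrt(7 - 50)) + 705) = sqrt((-927 + (3 - 5*1)/((-5*1)))/(-919 + sqrt(7 - 50)) + 705) = sqrt((-927 + (3 - 5)/(-5))/(-919 + sqrt(-43)) + 705) = sqrt((-927 - 1/5*(-2))/(-919 + I*sqrt(43)) + 705) = sqrt((-927 + 2/5)/(-919 + I*sqrt(43)) + 705) = sqrt(-4633/(5*(-919 + I*sqrt(43))) + 705) = sqrt(705 - 4633/(5*(-919 + I*sqrt(43))))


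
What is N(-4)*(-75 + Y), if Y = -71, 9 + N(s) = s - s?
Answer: 1314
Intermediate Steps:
N(s) = -9 (N(s) = -9 + (s - s) = -9 + 0 = -9)
N(-4)*(-75 + Y) = -9*(-75 - 71) = -9*(-146) = 1314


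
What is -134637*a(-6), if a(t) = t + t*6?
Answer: 5654754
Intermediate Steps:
a(t) = 7*t (a(t) = t + 6*t = 7*t)
-134637*a(-6) = -942459*(-6) = -134637*(-42) = 5654754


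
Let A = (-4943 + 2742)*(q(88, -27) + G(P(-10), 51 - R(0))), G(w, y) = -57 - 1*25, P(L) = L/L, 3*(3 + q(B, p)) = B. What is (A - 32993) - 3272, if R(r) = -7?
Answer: 258772/3 ≈ 86257.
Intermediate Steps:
q(B, p) = -3 + B/3
P(L) = 1
G(w, y) = -82 (G(w, y) = -57 - 25 = -82)
A = 367567/3 (A = (-4943 + 2742)*((-3 + (⅓)*88) - 82) = -2201*((-3 + 88/3) - 82) = -2201*(79/3 - 82) = -2201*(-167/3) = 367567/3 ≈ 1.2252e+5)
(A - 32993) - 3272 = (367567/3 - 32993) - 3272 = 268588/3 - 3272 = 258772/3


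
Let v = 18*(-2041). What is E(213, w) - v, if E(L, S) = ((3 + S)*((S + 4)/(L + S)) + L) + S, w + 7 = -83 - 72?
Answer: 633787/17 ≈ 37282.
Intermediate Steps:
v = -36738
w = -162 (w = -7 + (-83 - 72) = -7 - 155 = -162)
E(L, S) = L + S + (3 + S)*(4 + S)/(L + S) (E(L, S) = ((3 + S)*((4 + S)/(L + S)) + L) + S = ((3 + S)*(4 + S)/(L + S) + L) + S = (L + (3 + S)*(4 + S)/(L + S)) + S = L + S + (3 + S)*(4 + S)/(L + S))
E(213, w) - v = (12 + 213² + 2*(-162)² + 7*(-162) + 2*213*(-162))/(213 - 162) - 1*(-36738) = (12 + 45369 + 2*26244 - 1134 - 69012)/51 + 36738 = (12 + 45369 + 52488 - 1134 - 69012)/51 + 36738 = (1/51)*27723 + 36738 = 9241/17 + 36738 = 633787/17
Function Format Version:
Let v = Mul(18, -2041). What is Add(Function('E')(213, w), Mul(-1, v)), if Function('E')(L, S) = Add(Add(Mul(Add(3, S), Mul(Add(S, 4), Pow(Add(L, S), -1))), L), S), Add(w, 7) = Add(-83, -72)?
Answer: Rational(633787, 17) ≈ 37282.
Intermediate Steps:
v = -36738
w = -162 (w = Add(-7, Add(-83, -72)) = Add(-7, -155) = -162)
Function('E')(L, S) = Add(L, S, Mul(Pow(Add(L, S), -1), Add(3, S), Add(4, S))) (Function('E')(L, S) = Add(Add(Mul(Add(3, S), Mul(Add(4, S), Pow(Add(L, S), -1))), L), S) = Add(Add(Mul(Add(3, S), Mul(Pow(Add(L, S), -1), Add(4, S))), L), S) = Add(Add(Mul(Pow(Add(L, S), -1), Add(3, S), Add(4, S)), L), S) = Add(Add(L, Mul(Pow(Add(L, S), -1), Add(3, S), Add(4, S))), S) = Add(L, S, Mul(Pow(Add(L, S), -1), Add(3, S), Add(4, S))))
Add(Function('E')(213, w), Mul(-1, v)) = Add(Mul(Pow(Add(213, -162), -1), Add(12, Pow(213, 2), Mul(2, Pow(-162, 2)), Mul(7, -162), Mul(2, 213, -162))), Mul(-1, -36738)) = Add(Mul(Pow(51, -1), Add(12, 45369, Mul(2, 26244), -1134, -69012)), 36738) = Add(Mul(Rational(1, 51), Add(12, 45369, 52488, -1134, -69012)), 36738) = Add(Mul(Rational(1, 51), 27723), 36738) = Add(Rational(9241, 17), 36738) = Rational(633787, 17)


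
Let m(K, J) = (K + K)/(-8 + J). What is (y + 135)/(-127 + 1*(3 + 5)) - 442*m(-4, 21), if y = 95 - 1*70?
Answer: 32208/119 ≈ 270.66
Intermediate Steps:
y = 25 (y = 95 - 70 = 25)
m(K, J) = 2*K/(-8 + J) (m(K, J) = (2*K)/(-8 + J) = 2*K/(-8 + J))
(y + 135)/(-127 + 1*(3 + 5)) - 442*m(-4, 21) = (25 + 135)/(-127 + 1*(3 + 5)) - 884*(-4)/(-8 + 21) = 160/(-127 + 1*8) - 884*(-4)/13 = 160/(-127 + 8) - 884*(-4)/13 = 160/(-119) - 442*(-8/13) = 160*(-1/119) + 272 = -160/119 + 272 = 32208/119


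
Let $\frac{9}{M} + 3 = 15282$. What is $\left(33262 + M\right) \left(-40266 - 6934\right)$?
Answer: $- \frac{7995839016800}{5093} \approx -1.57 \cdot 10^{9}$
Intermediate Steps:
$M = \frac{3}{5093}$ ($M = \frac{9}{-3 + 15282} = \frac{9}{15279} = 9 \cdot \frac{1}{15279} = \frac{3}{5093} \approx 0.00058904$)
$\left(33262 + M\right) \left(-40266 - 6934\right) = \left(33262 + \frac{3}{5093}\right) \left(-40266 - 6934\right) = \frac{169403369}{5093} \left(-47200\right) = - \frac{7995839016800}{5093}$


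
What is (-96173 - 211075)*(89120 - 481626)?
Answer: 120596683488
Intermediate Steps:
(-96173 - 211075)*(89120 - 481626) = -307248*(-392506) = 120596683488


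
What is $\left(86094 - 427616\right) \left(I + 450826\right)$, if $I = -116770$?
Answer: $-114087473232$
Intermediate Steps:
$\left(86094 - 427616\right) \left(I + 450826\right) = \left(86094 - 427616\right) \left(-116770 + 450826\right) = \left(-341522\right) 334056 = -114087473232$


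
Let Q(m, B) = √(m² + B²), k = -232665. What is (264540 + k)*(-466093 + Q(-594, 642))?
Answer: -14856714375 + 4781250*√34 ≈ -1.4829e+10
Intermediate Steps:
Q(m, B) = √(B² + m²)
(264540 + k)*(-466093 + Q(-594, 642)) = (264540 - 232665)*(-466093 + √(642² + (-594)²)) = 31875*(-466093 + √(412164 + 352836)) = 31875*(-466093 + √765000) = 31875*(-466093 + 150*√34) = -14856714375 + 4781250*√34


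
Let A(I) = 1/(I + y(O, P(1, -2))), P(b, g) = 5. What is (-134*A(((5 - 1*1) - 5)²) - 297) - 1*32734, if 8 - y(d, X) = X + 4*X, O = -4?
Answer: -264181/8 ≈ -33023.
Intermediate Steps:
y(d, X) = 8 - 5*X (y(d, X) = 8 - (X + 4*X) = 8 - 5*X)
A(I) = 1/(-17 + I) (A(I) = 1/(I + (8 - 5*5)) = 1/(I + (8 - 25)) = 1/(I - 17) = 1/(-17 + I))
(-134*A(((5 - 1*1) - 5)²) - 297) - 1*32734 = (-134/(-17 + ((5 - 1*1) - 5)²) - 297) - 1*32734 = (-134/(-17 + ((5 - 1) - 5)²) - 297) - 32734 = (-134/(-17 + (4 - 5)²) - 297) - 32734 = (-134/(-17 + (-1)²) - 297) - 32734 = (-134/(-17 + 1) - 297) - 32734 = (-134/(-16) - 297) - 32734 = (-134*(-1/16) - 297) - 32734 = (67/8 - 297) - 32734 = -2309/8 - 32734 = -264181/8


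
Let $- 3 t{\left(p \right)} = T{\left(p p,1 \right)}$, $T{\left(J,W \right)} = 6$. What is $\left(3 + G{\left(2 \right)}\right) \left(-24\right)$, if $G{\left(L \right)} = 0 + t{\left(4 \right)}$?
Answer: $-24$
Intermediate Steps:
$t{\left(p \right)} = -2$ ($t{\left(p \right)} = \left(- \frac{1}{3}\right) 6 = -2$)
$G{\left(L \right)} = -2$ ($G{\left(L \right)} = 0 - 2 = -2$)
$\left(3 + G{\left(2 \right)}\right) \left(-24\right) = \left(3 - 2\right) \left(-24\right) = 1 \left(-24\right) = -24$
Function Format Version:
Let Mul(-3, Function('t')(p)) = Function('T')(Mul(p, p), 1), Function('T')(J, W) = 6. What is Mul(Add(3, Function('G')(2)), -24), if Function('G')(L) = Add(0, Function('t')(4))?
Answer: -24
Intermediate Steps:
Function('t')(p) = -2 (Function('t')(p) = Mul(Rational(-1, 3), 6) = -2)
Function('G')(L) = -2 (Function('G')(L) = Add(0, -2) = -2)
Mul(Add(3, Function('G')(2)), -24) = Mul(Add(3, -2), -24) = Mul(1, -24) = -24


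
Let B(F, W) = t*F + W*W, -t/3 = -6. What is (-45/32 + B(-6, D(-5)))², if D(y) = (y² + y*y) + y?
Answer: 3757567401/1024 ≈ 3.6695e+6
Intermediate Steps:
t = 18 (t = -3*(-6) = 18)
D(y) = y + 2*y² (D(y) = (y² + y²) + y = 2*y² + y = y + 2*y²)
B(F, W) = W² + 18*F (B(F, W) = 18*F + W*W = 18*F + W² = W² + 18*F)
(-45/32 + B(-6, D(-5)))² = (-45/32 + ((-5*(1 + 2*(-5)))² + 18*(-6)))² = (-45*1/32 + ((-5*(1 - 10))² - 108))² = (-45/32 + ((-5*(-9))² - 108))² = (-45/32 + (45² - 108))² = (-45/32 + (2025 - 108))² = (-45/32 + 1917)² = (61299/32)² = 3757567401/1024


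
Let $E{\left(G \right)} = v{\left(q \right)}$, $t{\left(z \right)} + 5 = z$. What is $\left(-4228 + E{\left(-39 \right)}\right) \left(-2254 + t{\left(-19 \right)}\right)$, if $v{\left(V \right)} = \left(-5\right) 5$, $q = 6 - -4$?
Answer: $9688334$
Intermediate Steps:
$t{\left(z \right)} = -5 + z$
$q = 10$ ($q = 6 + 4 = 10$)
$v{\left(V \right)} = -25$
$E{\left(G \right)} = -25$
$\left(-4228 + E{\left(-39 \right)}\right) \left(-2254 + t{\left(-19 \right)}\right) = \left(-4228 - 25\right) \left(-2254 - 24\right) = - 4253 \left(-2254 - 24\right) = \left(-4253\right) \left(-2278\right) = 9688334$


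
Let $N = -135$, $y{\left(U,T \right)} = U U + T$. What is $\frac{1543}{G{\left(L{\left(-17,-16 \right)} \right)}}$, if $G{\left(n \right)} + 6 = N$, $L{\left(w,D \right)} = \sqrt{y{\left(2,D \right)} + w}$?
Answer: $- \frac{1543}{141} \approx -10.943$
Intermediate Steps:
$y{\left(U,T \right)} = T + U^{2}$ ($y{\left(U,T \right)} = U^{2} + T = T + U^{2}$)
$L{\left(w,D \right)} = \sqrt{4 + D + w}$ ($L{\left(w,D \right)} = \sqrt{\left(D + 2^{2}\right) + w} = \sqrt{\left(D + 4\right) + w} = \sqrt{\left(4 + D\right) + w} = \sqrt{4 + D + w}$)
$G{\left(n \right)} = -141$ ($G{\left(n \right)} = -6 - 135 = -141$)
$\frac{1543}{G{\left(L{\left(-17,-16 \right)} \right)}} = \frac{1543}{-141} = 1543 \left(- \frac{1}{141}\right) = - \frac{1543}{141}$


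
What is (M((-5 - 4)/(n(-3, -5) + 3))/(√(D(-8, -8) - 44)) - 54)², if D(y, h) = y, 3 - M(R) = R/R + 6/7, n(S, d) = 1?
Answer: 1857476/637 + 432*I*√13/91 ≈ 2916.0 + 17.116*I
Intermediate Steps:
M(R) = 8/7 (M(R) = 3 - (R/R + 6/7) = 3 - (1 + 6*(⅐)) = 3 - (1 + 6/7) = 3 - 1*13/7 = 3 - 13/7 = 8/7)
(M((-5 - 4)/(n(-3, -5) + 3))/(√(D(-8, -8) - 44)) - 54)² = (8/(7*(√(-8 - 44))) - 54)² = (8/(7*(√(-52))) - 54)² = (8/(7*((2*I*√13))) - 54)² = (8*(-I*√13/26)/7 - 54)² = (-4*I*√13/91 - 54)² = (-54 - 4*I*√13/91)²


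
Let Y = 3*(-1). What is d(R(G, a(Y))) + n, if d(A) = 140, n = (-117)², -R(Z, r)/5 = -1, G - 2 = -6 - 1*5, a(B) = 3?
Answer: 13829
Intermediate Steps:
Y = -3
G = -9 (G = 2 + (-6 - 1*5) = 2 + (-6 - 5) = 2 - 11 = -9)
R(Z, r) = 5 (R(Z, r) = -5*(-1) = 5)
n = 13689
d(R(G, a(Y))) + n = 140 + 13689 = 13829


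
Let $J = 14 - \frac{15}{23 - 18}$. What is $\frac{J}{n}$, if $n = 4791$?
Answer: $\frac{11}{4791} \approx 0.002296$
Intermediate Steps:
$J = 11$ ($J = 14 - \frac{15}{5} = 14 - 3 = 11$)
$\frac{J}{n} = \frac{11}{4791}$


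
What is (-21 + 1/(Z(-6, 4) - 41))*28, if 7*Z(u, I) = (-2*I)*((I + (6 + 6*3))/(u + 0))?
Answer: -63000/107 ≈ -588.79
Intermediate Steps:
Z(u, I) = -2*I*(24 + I)/(7*u) (Z(u, I) = ((-2*I)*((I + (6 + 6*3))/(u + 0)))/7 = ((-2*I)*((I + (6 + 18))/u))/7 = ((-2*I)*((I + 24)/u))/7 = ((-2*I)*((24 + I)/u))/7 = (-2*I*(24 + I)/u)/7 = -2*I*(24 + I)/(7*u))
(-21 + 1/(Z(-6, 4) - 41))*28 = (-21 + 1/(-2/7*4*(24 + 4)/(-6) - 41))*28 = (-21 + 1/(-2/7*4*(-⅙)*28 - 41))*28 = (-21 + 1/(16/3 - 41))*28 = (-21 + 1/(-107/3))*28 = (-21 - 3/107)*28 = -2250/107*28 = -63000/107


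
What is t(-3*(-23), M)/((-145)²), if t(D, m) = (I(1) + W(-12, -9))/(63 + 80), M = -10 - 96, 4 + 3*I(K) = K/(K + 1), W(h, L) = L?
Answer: -61/18039450 ≈ -3.3815e-6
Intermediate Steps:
I(K) = -4/3 + K/(3*(1 + K)) (I(K) = -4/3 + (K/(K + 1))/3 = -4/3 + (K/(1 + K))/3 = -4/3 + K/(3*(1 + K)))
M = -106
t(D, m) = -61/858 (t(D, m) = ((-4/3 - 1*1)/(1 + 1) - 9)/(63 + 80) = ((-4/3 - 1)/2 - 9)/143 = ((½)*(-7/3) - 9)*(1/143) = (-7/6 - 9)*(1/143) = -61/6*1/143 = -61/858)
t(-3*(-23), M)/((-145)²) = -61/(858*((-145)²)) = -61/858/21025 = -61/858*1/21025 = -61/18039450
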